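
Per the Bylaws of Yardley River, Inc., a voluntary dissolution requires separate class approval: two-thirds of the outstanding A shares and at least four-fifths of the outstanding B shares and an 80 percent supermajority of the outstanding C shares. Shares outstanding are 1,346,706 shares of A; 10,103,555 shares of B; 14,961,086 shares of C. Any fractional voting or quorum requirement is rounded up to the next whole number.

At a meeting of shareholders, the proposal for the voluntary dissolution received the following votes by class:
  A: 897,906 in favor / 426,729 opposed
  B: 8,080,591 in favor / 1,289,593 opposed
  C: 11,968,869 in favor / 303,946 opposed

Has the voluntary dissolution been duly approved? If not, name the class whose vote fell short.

Not approved — the B shares did not give the required vote.

A: 2/3 of 1346706 = 897804; 897,804 required, 897,906 in favor — approved.
B: 4/5 of 10103555 = 8082844; 8,082,844 required, 8,080,591 in favor — not approved.
C: 4/5 of 14961086 = 11968868.80, rounded up to 11968869; 11,968,869 required, 11,968,869 in favor — approved.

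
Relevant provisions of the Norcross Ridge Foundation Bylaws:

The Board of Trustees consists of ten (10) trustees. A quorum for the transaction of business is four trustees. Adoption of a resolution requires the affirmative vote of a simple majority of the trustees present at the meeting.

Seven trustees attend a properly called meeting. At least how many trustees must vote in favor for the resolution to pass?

The resolution requires a majority of the trustees present (7).
A majority of 7 is 4.

4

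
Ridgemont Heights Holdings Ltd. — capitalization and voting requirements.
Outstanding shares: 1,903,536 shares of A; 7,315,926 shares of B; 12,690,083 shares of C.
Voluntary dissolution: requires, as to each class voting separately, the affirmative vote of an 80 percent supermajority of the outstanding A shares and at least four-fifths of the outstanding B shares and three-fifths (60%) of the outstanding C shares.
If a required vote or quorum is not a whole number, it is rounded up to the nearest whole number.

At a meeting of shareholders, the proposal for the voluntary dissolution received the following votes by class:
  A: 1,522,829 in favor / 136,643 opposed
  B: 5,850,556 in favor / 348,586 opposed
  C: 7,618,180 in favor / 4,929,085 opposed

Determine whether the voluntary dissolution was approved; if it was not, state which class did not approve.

A: 4/5 of 1903536 = 1522828.80, rounded up to 1522829; 1,522,829 required, 1,522,829 in favor — approved.
B: 4/5 of 7315926 = 5852740.80, rounded up to 5852741; 5,852,741 required, 5,850,556 in favor — not approved.
C: 3/5 of 12690083 = 7614049.80, rounded up to 7614050; 7,614,050 required, 7,618,180 in favor — approved.

Not approved — the B shares did not give the required vote.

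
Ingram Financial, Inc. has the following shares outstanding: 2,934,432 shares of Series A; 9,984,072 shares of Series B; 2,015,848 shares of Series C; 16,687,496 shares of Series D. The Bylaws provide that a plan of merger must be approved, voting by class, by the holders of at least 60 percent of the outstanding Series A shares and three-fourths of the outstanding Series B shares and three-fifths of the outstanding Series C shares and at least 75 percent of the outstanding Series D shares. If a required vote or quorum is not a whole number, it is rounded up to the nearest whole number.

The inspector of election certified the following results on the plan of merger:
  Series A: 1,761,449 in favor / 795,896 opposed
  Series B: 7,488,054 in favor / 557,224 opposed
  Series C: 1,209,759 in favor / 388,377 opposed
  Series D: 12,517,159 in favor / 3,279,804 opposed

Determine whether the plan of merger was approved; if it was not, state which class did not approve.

Approved — every class gave the required vote.

Series A: 3/5 of 2934432 = 1760659.20, rounded up to 1760660; 1,760,660 required, 1,761,449 in favor — approved.
Series B: 3/4 of 9984072 = 7488054; 7,488,054 required, 7,488,054 in favor — approved.
Series C: 3/5 of 2015848 = 1209508.80, rounded up to 1209509; 1,209,509 required, 1,209,759 in favor — approved.
Series D: 3/4 of 16687496 = 12515622; 12,515,622 required, 12,517,159 in favor — approved.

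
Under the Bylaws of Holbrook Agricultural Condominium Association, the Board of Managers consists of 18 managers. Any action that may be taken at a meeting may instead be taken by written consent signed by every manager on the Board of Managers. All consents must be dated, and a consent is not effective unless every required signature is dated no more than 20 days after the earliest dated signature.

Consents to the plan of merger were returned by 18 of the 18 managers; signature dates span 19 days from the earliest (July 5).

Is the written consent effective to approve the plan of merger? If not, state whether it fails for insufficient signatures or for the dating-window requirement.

Signatures required: all of 18 — unanimous means all 18, so 18 needed; 18 signed. Sufficient.
Dating window: the latest signature is 19 days after the earliest; the limit is 20 days. Within the window.

Effective — both the signature and dating-window requirements are satisfied.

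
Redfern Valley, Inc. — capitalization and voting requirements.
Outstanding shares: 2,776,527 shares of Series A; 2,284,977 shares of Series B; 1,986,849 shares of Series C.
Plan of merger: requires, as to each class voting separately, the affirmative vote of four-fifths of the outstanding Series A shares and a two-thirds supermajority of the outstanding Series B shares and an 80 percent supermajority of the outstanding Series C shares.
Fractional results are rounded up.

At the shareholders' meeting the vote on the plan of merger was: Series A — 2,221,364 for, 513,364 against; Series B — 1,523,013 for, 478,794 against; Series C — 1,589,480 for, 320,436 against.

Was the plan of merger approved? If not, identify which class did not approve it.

Not approved — the Series B shares did not give the required vote.

Series A: 4/5 of 2776527 = 2221221.60, rounded up to 2221222; 2,221,222 required, 2,221,364 in favor — approved.
Series B: 2/3 of 2284977 = 1523318; 1,523,318 required, 1,523,013 in favor — not approved.
Series C: 4/5 of 1986849 = 1589479.20, rounded up to 1589480; 1,589,480 required, 1,589,480 in favor — approved.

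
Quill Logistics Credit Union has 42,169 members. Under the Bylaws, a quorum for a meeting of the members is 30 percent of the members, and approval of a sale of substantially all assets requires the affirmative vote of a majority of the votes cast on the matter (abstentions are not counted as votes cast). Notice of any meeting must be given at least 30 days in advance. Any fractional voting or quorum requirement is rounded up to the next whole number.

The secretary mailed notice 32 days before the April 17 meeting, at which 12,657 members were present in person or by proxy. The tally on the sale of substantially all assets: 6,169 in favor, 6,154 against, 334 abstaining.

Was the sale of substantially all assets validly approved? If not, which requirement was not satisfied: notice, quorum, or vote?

Notice: 32 days given; 30 required. Satisfied.
Quorum: 30% of 42,169 = 12,650.70, rounded up to 12,651; 12,657 present. Satisfied.
Vote: requires a majority of the votes cast (12,657 − 334 abstaining = 12,323); a majority of 12323 is 6162, so 6,162 needed; 6,169 in favor. Satisfied.

Valid — all requirements satisfied.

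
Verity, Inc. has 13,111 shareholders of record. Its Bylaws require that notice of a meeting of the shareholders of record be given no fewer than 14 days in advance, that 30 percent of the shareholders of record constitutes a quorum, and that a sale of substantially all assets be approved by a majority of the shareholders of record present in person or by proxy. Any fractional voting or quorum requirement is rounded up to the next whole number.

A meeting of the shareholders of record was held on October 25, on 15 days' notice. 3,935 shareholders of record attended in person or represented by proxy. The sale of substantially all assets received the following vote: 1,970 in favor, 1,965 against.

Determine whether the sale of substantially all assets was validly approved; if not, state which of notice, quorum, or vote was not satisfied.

Notice: 15 days given; 14 required. Satisfied.
Quorum: 30% of 13,111 = 3,933.30, rounded up to 3,934; 3,935 present. Satisfied.
Vote: requires a majority of those present (3,935); a majority of 3935 is 1968, so 1,968 needed; 1,970 in favor. Satisfied.

Valid — all requirements satisfied.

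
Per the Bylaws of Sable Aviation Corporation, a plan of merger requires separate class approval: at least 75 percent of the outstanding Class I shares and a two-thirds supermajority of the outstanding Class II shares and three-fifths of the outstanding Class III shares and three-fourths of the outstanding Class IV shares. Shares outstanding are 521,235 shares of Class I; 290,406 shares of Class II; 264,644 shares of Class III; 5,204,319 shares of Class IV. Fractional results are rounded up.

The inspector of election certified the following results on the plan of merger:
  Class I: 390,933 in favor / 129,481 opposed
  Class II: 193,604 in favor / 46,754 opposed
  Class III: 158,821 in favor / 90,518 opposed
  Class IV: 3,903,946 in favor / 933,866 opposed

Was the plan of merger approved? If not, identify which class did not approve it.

Class I: 3/4 of 521235 = 390926.25, rounded up to 390927; 390,927 required, 390,933 in favor — approved.
Class II: 2/3 of 290406 = 193604; 193,604 required, 193,604 in favor — approved.
Class III: 3/5 of 264644 = 158786.40, rounded up to 158787; 158,787 required, 158,821 in favor — approved.
Class IV: 3/4 of 5204319 = 3903239.25, rounded up to 3903240; 3,903,240 required, 3,903,946 in favor — approved.

Approved — every class gave the required vote.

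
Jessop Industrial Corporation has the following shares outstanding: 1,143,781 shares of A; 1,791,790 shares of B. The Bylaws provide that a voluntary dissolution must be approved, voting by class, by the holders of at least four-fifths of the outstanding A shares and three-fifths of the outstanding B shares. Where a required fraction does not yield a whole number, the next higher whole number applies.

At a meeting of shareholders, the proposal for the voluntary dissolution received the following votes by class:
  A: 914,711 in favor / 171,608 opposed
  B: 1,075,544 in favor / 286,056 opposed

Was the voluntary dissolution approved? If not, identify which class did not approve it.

A: 4/5 of 1143781 = 915024.80, rounded up to 915025; 915,025 required, 914,711 in favor — not approved.
B: 3/5 of 1791790 = 1075074; 1,075,074 required, 1,075,544 in favor — approved.

Not approved — the A shares did not give the required vote.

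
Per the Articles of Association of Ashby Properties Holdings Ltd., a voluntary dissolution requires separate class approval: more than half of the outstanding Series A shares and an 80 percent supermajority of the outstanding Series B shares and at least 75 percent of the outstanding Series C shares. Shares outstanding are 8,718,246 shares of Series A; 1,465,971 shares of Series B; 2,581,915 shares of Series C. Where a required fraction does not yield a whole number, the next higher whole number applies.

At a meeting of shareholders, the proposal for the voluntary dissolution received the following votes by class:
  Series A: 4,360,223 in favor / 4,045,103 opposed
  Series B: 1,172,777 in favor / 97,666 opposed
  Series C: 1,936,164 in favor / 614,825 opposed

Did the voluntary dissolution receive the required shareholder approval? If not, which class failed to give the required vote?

Not approved — the Series C shares did not give the required vote.

Series A: a majority of 8718246 is 4359124; 4,359,124 required, 4,360,223 in favor — approved.
Series B: 4/5 of 1465971 = 1172776.80, rounded up to 1172777; 1,172,777 required, 1,172,777 in favor — approved.
Series C: 3/4 of 2581915 = 1936436.25, rounded up to 1936437; 1,936,437 required, 1,936,164 in favor — not approved.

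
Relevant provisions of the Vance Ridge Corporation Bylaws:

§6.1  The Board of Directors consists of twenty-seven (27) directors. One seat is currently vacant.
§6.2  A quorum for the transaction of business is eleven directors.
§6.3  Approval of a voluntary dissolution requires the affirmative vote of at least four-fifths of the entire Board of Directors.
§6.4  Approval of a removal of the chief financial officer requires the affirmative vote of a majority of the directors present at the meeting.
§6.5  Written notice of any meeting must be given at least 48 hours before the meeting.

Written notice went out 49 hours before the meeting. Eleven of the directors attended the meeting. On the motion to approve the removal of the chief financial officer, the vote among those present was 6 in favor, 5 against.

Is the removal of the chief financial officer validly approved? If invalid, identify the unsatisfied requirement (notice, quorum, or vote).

Valid — all requirements satisfied.

Notice: 49 hours given; 48 required (49 ≥ 48). Satisfied.
Quorum: 11 present; quorum is 11. Satisfied.
Vote: the removal of the chief financial officer requires a majority of the directors present (11). A majority of 11 is 6, so 6 affirmative votes are needed; 6 voted in favor. Satisfied.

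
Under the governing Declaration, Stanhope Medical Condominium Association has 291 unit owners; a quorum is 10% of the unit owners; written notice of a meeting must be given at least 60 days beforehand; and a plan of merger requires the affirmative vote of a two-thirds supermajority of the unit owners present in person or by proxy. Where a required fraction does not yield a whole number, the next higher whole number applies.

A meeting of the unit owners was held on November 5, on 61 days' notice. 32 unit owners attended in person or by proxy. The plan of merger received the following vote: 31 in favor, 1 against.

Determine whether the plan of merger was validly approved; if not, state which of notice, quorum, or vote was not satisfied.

Valid — all requirements satisfied.

Notice: 61 days given; 60 required. Satisfied.
Quorum: 10% of 291 = 29.10, rounded up to 30; 32 present. Satisfied.
Vote: requires two-thirds of those present (32); 2/3 of 32 = 21.33, rounded up to 22, so 22 needed; 31 in favor. Satisfied.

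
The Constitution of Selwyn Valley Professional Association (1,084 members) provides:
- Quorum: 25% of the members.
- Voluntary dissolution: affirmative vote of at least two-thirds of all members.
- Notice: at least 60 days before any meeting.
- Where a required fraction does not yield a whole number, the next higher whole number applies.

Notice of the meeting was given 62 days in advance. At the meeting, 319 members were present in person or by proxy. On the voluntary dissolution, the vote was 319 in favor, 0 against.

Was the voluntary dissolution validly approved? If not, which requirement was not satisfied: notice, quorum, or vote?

Invalid — vote requirement not satisfied.

Notice: 62 days given; 60 required. Satisfied.
Quorum: 25% of 1,084 = 271; 319 present. Satisfied.
Vote: requires two-thirds of all members (1,084); 2/3 of 1084 = 722.67, rounded up to 723, so 723 needed; 319 in favor. Not satisfied.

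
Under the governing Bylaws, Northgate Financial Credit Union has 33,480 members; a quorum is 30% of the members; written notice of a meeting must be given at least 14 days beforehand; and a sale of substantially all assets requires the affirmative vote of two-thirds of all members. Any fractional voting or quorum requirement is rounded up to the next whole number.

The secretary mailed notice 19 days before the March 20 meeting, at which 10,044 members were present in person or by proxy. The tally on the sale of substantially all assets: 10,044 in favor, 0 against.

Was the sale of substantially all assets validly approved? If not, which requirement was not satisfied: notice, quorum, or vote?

Notice: 19 days given; 14 required. Satisfied.
Quorum: 30% of 33,480 = 10,044; 10,044 present. Satisfied.
Vote: requires two-thirds of all members (33,480); 2/3 of 33480 = 22320, so 22,320 needed; 10,044 in favor. Not satisfied.

Invalid — vote requirement not satisfied.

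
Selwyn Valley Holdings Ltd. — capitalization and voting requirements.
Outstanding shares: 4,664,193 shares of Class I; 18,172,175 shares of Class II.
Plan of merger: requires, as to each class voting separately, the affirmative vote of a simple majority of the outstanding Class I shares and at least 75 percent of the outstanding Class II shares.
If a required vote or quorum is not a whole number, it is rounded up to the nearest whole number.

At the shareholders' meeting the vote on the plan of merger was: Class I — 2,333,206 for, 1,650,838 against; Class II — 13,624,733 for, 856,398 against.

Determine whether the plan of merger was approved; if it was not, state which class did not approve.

Not approved — the Class II shares did not give the required vote.

Class I: a majority of 4664193 is 2332097; 2,332,097 required, 2,333,206 in favor — approved.
Class II: 3/4 of 18172175 = 13629131.25, rounded up to 13629132; 13,629,132 required, 13,624,733 in favor — not approved.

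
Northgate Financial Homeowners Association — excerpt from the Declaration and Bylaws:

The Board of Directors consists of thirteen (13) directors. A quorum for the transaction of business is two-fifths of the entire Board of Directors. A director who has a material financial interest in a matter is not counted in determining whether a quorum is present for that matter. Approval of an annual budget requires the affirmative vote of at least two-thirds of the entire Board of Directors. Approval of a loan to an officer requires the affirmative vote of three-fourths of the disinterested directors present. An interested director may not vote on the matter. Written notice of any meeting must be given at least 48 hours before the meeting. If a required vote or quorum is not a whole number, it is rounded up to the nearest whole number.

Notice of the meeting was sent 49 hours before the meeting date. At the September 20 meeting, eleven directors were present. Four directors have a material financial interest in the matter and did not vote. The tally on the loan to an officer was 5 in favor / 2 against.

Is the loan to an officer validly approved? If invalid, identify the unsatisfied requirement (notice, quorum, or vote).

Invalid — vote requirement not satisfied.

Notice: 49 hours given; 48 required (49 ≥ 48). Satisfied.
Quorum: 11 present, but the 4 interested directors do not count, leaving 7. Quorum is 6. Satisfied.
Vote: the loan to an officer requires three-fourths of the disinterested directors present (11 − 4 = 7). 3/4 of 7 = 5.25, rounded up to 6, so 6 affirmative votes are needed; 5 voted in favor. Not satisfied.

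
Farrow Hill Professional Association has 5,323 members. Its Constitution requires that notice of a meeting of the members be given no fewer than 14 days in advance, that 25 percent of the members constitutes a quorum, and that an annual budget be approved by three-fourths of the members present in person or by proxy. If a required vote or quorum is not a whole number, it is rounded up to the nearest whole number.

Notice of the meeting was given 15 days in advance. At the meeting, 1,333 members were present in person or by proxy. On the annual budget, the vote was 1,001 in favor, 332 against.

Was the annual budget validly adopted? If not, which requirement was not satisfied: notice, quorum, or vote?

Notice: 15 days given; 14 required. Satisfied.
Quorum: 25% of 5,323 = 1,330.75, rounded up to 1,331; 1,333 present. Satisfied.
Vote: requires three-fourths of those present (1,333); 3/4 of 1333 = 999.75, rounded up to 1000, so 1,000 needed; 1,001 in favor. Satisfied.

Valid — all requirements satisfied.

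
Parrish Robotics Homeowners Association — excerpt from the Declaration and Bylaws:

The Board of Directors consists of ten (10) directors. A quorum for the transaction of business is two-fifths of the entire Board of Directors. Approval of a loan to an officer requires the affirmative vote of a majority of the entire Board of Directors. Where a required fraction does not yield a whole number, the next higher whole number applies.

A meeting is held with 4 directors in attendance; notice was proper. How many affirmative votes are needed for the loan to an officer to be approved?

6

The loan to an officer requires a majority of the entire Board of Directors (10).
A majority of 10 is 6.
(Only 4 can vote, so the loan to an officer cannot pass at this meeting, but the required vote is still 6.)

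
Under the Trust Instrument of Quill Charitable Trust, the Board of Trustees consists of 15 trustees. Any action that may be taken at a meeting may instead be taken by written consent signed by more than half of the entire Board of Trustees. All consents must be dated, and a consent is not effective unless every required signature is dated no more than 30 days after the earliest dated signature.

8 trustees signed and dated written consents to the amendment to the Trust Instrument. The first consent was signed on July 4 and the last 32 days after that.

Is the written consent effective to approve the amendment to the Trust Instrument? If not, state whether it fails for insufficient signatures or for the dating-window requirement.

Signatures required: more than half of 15 — a majority of 15 is 8, so 8 needed; 8 signed. Sufficient.
Dating window: the latest signature is 32 days after the earliest; the limit is 30 days. Outside the window.

Not effective — dating-window requirement not satisfied.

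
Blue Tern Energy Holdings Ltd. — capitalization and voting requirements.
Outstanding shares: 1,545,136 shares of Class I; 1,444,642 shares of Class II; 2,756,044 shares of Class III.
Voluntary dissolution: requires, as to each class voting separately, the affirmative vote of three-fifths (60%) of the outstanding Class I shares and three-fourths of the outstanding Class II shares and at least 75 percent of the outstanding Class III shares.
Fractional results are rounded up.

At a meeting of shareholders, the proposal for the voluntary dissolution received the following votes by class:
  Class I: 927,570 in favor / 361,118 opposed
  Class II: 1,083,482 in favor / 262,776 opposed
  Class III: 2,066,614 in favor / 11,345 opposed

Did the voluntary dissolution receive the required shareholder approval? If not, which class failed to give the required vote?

Not approved — the Class III shares did not give the required vote.

Class I: 3/5 of 1545136 = 927081.60, rounded up to 927082; 927,082 required, 927,570 in favor — approved.
Class II: 3/4 of 1444642 = 1083481.50, rounded up to 1083482; 1,083,482 required, 1,083,482 in favor — approved.
Class III: 3/4 of 2756044 = 2067033; 2,067,033 required, 2,066,614 in favor — not approved.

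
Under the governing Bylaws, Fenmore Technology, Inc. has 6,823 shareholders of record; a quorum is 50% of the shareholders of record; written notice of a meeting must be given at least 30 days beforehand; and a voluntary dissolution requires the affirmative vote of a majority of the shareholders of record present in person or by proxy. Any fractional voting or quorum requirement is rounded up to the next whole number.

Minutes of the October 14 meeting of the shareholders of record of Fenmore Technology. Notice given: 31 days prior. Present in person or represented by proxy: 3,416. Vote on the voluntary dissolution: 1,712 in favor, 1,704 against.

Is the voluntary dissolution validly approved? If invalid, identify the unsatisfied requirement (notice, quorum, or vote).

Valid — all requirements satisfied.

Notice: 31 days given; 30 required. Satisfied.
Quorum: 50% of 6,823 = 3,411.50, rounded up to 3,412; 3,416 present. Satisfied.
Vote: requires a majority of those present (3,416); a majority of 3416 is 1709, so 1,709 needed; 1,712 in favor. Satisfied.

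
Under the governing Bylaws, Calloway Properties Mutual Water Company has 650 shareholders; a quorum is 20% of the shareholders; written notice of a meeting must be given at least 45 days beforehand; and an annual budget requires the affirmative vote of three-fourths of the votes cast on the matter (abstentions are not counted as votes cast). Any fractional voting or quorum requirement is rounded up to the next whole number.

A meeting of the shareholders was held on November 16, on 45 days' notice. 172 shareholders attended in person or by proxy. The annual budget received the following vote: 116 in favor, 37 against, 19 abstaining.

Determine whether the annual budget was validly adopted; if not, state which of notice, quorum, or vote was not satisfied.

Notice: 45 days given; 45 required. Satisfied.
Quorum: 20% of 650 = 130; 172 present. Satisfied.
Vote: requires three-fourths of the votes cast (172 − 19 abstaining = 153); 3/4 of 153 = 114.75, rounded up to 115, so 115 needed; 116 in favor. Satisfied.

Valid — all requirements satisfied.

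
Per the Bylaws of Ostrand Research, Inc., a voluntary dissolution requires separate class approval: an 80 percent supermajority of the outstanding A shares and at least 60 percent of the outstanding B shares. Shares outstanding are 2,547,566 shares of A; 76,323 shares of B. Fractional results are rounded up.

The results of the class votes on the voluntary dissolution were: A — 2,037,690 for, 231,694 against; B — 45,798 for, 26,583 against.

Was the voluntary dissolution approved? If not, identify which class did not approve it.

A: 4/5 of 2547566 = 2038052.80, rounded up to 2038053; 2,038,053 required, 2,037,690 in favor — not approved.
B: 3/5 of 76323 = 45793.80, rounded up to 45794; 45,794 required, 45,798 in favor — approved.

Not approved — the A shares did not give the required vote.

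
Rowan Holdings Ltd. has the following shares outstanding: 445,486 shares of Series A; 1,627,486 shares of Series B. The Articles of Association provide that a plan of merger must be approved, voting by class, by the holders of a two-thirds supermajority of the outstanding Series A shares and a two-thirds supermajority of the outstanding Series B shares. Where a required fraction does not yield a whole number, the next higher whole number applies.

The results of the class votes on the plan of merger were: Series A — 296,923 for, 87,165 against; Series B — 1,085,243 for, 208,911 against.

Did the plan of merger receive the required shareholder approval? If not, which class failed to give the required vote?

Not approved — the Series A shares did not give the required vote.

Series A: 2/3 of 445486 = 296990.67, rounded up to 296991; 296,991 required, 296,923 in favor — not approved.
Series B: 2/3 of 1627486 = 1084990.67, rounded up to 1084991; 1,084,991 required, 1,085,243 in favor — approved.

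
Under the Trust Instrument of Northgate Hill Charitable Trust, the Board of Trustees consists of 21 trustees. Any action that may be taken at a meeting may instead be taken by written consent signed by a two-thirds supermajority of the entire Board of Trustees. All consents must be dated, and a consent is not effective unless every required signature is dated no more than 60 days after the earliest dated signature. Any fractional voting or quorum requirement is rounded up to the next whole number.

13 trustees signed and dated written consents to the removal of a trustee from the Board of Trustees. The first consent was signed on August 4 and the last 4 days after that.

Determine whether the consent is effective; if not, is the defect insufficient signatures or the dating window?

Signatures required: a two-thirds supermajority of 21 — 2/3 of 21 = 14, so 14 needed; 13 signed. Insufficient.
Dating window: the latest signature is 4 days after the earliest; the limit is 60 days. Within the window.

Not effective — insufficient signatures.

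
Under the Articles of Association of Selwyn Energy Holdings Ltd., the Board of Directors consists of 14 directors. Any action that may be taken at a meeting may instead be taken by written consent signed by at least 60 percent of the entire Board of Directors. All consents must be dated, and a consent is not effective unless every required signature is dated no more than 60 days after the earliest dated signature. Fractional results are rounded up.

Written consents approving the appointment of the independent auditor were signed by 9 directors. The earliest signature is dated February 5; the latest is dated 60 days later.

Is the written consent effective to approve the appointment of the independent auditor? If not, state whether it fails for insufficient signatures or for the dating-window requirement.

Signatures required: at least 60 percent of 14 — 3/5 of 14 = 8.40, rounded up to 9, so 9 needed; 9 signed. Sufficient.
Dating window: the latest signature is 60 days after the earliest; the limit is 60 days. Within the window.

Effective — both the signature and dating-window requirements are satisfied.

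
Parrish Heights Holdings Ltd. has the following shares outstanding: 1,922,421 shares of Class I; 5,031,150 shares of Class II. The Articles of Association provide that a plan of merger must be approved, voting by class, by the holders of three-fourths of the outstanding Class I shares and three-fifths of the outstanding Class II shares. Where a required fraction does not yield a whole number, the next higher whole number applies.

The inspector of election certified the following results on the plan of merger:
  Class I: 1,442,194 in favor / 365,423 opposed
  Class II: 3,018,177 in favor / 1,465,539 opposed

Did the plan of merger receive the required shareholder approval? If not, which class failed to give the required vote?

Class I: 3/4 of 1922421 = 1441815.75, rounded up to 1441816; 1,441,816 required, 1,442,194 in favor — approved.
Class II: 3/5 of 5031150 = 3018690; 3,018,690 required, 3,018,177 in favor — not approved.

Not approved — the Class II shares did not give the required vote.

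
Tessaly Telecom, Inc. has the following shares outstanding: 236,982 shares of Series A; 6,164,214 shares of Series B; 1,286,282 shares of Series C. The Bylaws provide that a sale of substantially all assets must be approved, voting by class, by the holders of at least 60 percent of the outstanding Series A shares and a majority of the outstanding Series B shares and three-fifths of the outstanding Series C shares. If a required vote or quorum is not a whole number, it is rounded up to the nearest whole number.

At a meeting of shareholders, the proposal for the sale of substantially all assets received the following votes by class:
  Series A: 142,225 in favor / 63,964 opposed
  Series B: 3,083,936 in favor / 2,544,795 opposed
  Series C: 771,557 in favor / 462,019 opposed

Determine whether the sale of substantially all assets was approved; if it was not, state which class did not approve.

Not approved — the Series C shares did not give the required vote.

Series A: 3/5 of 236982 = 142189.20, rounded up to 142190; 142,190 required, 142,225 in favor — approved.
Series B: a majority of 6164214 is 3082108; 3,082,108 required, 3,083,936 in favor — approved.
Series C: 3/5 of 1286282 = 771769.20, rounded up to 771770; 771,770 required, 771,557 in favor — not approved.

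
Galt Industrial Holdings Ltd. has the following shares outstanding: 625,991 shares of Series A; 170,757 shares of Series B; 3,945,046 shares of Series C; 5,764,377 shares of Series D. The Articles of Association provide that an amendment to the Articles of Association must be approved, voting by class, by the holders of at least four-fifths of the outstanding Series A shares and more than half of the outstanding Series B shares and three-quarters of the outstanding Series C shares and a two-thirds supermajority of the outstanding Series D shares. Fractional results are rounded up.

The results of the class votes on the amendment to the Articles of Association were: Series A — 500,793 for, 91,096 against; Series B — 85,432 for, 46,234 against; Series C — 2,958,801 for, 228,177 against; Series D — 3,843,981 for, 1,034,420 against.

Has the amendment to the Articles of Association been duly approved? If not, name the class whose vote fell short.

Approved — every class gave the required vote.

Series A: 4/5 of 625991 = 500792.80, rounded up to 500793; 500,793 required, 500,793 in favor — approved.
Series B: a majority of 170757 is 85379; 85,379 required, 85,432 in favor — approved.
Series C: 3/4 of 3945046 = 2958784.50, rounded up to 2958785; 2,958,785 required, 2,958,801 in favor — approved.
Series D: 2/3 of 5764377 = 3842918; 3,842,918 required, 3,843,981 in favor — approved.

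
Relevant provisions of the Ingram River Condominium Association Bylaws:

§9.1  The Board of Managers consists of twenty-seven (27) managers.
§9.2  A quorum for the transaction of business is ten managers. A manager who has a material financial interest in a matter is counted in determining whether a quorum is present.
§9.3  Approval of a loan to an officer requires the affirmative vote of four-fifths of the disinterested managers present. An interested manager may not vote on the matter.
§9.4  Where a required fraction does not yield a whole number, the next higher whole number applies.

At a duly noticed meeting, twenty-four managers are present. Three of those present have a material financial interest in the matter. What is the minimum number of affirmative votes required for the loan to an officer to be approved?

The loan to an officer requires four-fifths of the disinterested managers present (24 − 3 = 21).
4/5 of 21 = 16.80, rounded up to 17.

17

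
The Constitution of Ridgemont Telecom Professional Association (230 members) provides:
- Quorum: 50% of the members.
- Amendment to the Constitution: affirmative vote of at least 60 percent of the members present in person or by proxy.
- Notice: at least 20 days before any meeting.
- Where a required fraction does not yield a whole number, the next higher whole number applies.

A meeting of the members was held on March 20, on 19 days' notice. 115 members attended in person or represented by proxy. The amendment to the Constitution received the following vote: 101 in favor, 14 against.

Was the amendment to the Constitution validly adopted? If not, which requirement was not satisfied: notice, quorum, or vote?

Notice: 19 days given; 20 required. Not satisfied.
Quorum: 50% of 230 = 115; 115 present. Satisfied.
Vote: requires three-fifths of those present (115); 3/5 of 115 = 69, so 69 needed; 101 in favor. Satisfied.

Invalid — notice requirement not satisfied.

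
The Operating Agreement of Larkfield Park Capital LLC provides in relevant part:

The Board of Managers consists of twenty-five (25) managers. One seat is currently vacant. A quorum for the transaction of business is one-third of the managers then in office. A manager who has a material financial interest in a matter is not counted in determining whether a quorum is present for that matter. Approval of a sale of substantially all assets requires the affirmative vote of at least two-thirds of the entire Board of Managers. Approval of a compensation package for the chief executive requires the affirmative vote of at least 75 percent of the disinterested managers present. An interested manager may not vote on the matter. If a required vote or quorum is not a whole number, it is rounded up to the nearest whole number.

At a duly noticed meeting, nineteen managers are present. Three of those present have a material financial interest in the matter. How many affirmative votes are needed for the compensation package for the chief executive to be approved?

12

The compensation package for the chief executive requires three-fourths of the disinterested managers present (19 − 3 = 16).
3/4 of 16 = 12.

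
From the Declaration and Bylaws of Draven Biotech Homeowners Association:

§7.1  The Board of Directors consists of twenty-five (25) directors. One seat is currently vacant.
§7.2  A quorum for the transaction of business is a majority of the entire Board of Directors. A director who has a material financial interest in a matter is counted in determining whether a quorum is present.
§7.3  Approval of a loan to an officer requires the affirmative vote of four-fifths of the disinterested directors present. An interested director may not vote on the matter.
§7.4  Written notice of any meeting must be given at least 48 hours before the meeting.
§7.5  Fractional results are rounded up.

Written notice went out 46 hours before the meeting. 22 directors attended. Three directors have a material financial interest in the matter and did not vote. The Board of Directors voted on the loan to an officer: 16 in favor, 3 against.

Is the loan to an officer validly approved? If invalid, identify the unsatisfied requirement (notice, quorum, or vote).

Notice: 46 hours given; 48 required (46 < 48). Not satisfied.
Quorum: 22 present (interested directors count toward quorum); quorum is 13. Satisfied.
Vote: the loan to an officer requires four-fifths of the disinterested directors present (22 − 3 = 19). 4/5 of 19 = 15.20, rounded up to 16, so 16 affirmative votes are needed; 16 voted in favor. Satisfied.

Invalid — notice requirement not satisfied.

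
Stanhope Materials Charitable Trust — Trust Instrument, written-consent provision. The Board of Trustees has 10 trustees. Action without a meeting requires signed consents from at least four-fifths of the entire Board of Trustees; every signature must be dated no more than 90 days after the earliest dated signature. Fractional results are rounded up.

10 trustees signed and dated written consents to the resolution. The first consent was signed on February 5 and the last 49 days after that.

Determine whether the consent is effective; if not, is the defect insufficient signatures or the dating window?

Effective — both the signature and dating-window requirements are satisfied.

Signatures required: at least four-fifths of 10 — 4/5 of 10 = 8, so 8 needed; 10 signed. Sufficient.
Dating window: the latest signature is 49 days after the earliest; the limit is 90 days. Within the window.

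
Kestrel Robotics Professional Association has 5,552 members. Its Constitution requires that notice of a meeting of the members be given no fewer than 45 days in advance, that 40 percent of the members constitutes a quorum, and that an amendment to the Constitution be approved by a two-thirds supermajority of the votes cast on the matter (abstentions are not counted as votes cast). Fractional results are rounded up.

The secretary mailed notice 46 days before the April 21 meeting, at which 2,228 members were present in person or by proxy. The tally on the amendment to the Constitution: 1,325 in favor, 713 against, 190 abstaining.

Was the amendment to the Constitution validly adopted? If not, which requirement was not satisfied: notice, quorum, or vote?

Invalid — vote requirement not satisfied.

Notice: 46 days given; 45 required. Satisfied.
Quorum: 40% of 5,552 = 2,220.80, rounded up to 2,221; 2,228 present. Satisfied.
Vote: requires two-thirds of the votes cast (2,228 − 190 abstaining = 2,038); 2/3 of 2038 = 1358.67, rounded up to 1359, so 1,359 needed; 1,325 in favor. Not satisfied.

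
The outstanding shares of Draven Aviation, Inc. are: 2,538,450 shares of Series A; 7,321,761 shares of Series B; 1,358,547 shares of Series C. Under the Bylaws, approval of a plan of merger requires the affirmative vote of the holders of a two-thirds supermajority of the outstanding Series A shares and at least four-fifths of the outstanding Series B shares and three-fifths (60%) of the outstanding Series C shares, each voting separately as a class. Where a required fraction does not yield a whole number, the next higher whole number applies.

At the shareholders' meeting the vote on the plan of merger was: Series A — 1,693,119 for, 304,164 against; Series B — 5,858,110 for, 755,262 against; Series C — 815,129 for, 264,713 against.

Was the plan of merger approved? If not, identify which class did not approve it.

Series A: 2/3 of 2538450 = 1692300; 1,692,300 required, 1,693,119 in favor — approved.
Series B: 4/5 of 7321761 = 5857408.80, rounded up to 5857409; 5,857,409 required, 5,858,110 in favor — approved.
Series C: 3/5 of 1358547 = 815128.20, rounded up to 815129; 815,129 required, 815,129 in favor — approved.

Approved — every class gave the required vote.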